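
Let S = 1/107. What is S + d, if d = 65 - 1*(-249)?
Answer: 33599/107 ≈ 314.01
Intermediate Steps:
S = 1/107 ≈ 0.0093458
d = 314 (d = 65 + 249 = 314)
S + d = 1/107 + 314 = 33599/107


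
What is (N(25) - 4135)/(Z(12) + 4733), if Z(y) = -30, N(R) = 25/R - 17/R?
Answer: -103367/117575 ≈ -0.87916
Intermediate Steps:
N(R) = 8/R
(N(25) - 4135)/(Z(12) + 4733) = (8/25 - 4135)/(-30 + 4733) = (8*(1/25) - 4135)/4703 = (8/25 - 4135)*(1/4703) = -103367/25*1/4703 = -103367/117575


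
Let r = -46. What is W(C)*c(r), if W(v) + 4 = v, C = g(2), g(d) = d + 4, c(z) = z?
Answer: -92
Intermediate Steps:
g(d) = 4 + d
C = 6 (C = 4 + 2 = 6)
W(v) = -4 + v
W(C)*c(r) = (-4 + 6)*(-46) = 2*(-46) = -92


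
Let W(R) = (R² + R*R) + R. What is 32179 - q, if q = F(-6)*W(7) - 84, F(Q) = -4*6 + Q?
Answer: 35413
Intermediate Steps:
W(R) = R + 2*R² (W(R) = (R² + R²) + R = 2*R² + R = R + 2*R²)
F(Q) = -24 + Q
q = -3234 (q = (-24 - 6)*(7*(1 + 2*7)) - 84 = -210*(1 + 14) - 84 = -210*15 - 84 = -30*105 - 84 = -3150 - 84 = -3234)
32179 - q = 32179 - 1*(-3234) = 32179 + 3234 = 35413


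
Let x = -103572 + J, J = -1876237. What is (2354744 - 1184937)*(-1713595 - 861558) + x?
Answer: -3012433985280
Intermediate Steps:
x = -1979809 (x = -103572 - 1876237 = -1979809)
(2354744 - 1184937)*(-1713595 - 861558) + x = (2354744 - 1184937)*(-1713595 - 861558) - 1979809 = 1169807*(-2575153) - 1979809 = -3012432005471 - 1979809 = -3012433985280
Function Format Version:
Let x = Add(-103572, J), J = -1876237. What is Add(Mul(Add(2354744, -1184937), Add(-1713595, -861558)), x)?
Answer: -3012433985280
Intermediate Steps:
x = -1979809 (x = Add(-103572, -1876237) = -1979809)
Add(Mul(Add(2354744, -1184937), Add(-1713595, -861558)), x) = Add(Mul(Add(2354744, -1184937), Add(-1713595, -861558)), -1979809) = Add(Mul(1169807, -2575153), -1979809) = Add(-3012432005471, -1979809) = -3012433985280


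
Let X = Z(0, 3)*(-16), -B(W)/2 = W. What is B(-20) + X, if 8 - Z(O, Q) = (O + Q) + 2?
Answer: -8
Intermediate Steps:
Z(O, Q) = 6 - O - Q (Z(O, Q) = 8 - ((O + Q) + 2) = 8 - (2 + O + Q) = 8 + (-2 - O - Q) = 6 - O - Q)
B(W) = -2*W
X = -48 (X = (6 - 1*0 - 1*3)*(-16) = (6 + 0 - 3)*(-16) = 3*(-16) = -48)
B(-20) + X = -2*(-20) - 48 = 40 - 48 = -8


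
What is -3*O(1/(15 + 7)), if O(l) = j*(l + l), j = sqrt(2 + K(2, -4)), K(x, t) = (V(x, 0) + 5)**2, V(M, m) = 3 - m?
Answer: -3*sqrt(66)/11 ≈ -2.2156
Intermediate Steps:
K(x, t) = 64 (K(x, t) = ((3 - 1*0) + 5)**2 = ((3 + 0) + 5)**2 = (3 + 5)**2 = 8**2 = 64)
j = sqrt(66) (j = sqrt(2 + 64) = sqrt(66) ≈ 8.1240)
O(l) = 2*l*sqrt(66) (O(l) = sqrt(66)*(l + l) = sqrt(66)*(2*l) = 2*l*sqrt(66))
-3*O(1/(15 + 7)) = -6*sqrt(66)/(15 + 7) = -6*sqrt(66)/22 = -3*sqrt(66)/11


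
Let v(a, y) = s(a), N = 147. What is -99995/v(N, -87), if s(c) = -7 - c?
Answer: 14285/22 ≈ 649.32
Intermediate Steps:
v(a, y) = -7 - a
-99995/v(N, -87) = -99995/(-7 - 1*147) = -99995/(-7 - 147) = -99995/(-154) = -99995*(-1/154) = 14285/22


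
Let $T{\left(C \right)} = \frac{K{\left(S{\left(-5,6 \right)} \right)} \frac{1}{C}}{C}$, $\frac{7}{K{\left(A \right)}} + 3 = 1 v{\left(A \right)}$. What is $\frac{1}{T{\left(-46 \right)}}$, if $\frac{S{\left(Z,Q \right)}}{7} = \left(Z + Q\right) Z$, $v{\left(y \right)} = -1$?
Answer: $- \frac{8464}{7} \approx -1209.1$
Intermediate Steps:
$S{\left(Z,Q \right)} = 7 Z \left(Q + Z\right)$ ($S{\left(Z,Q \right)} = 7 \left(Z + Q\right) Z = 7 \left(Q + Z\right) Z = 7 Z \left(Q + Z\right)$)
$K{\left(A \right)} = - \frac{7}{4}$ ($K{\left(A \right)} = \frac{7}{-3 + 1 \left(-1\right)} = \frac{7}{-3 - 1} = \frac{7}{-4} = 7 \left(- \frac{1}{4}\right) = - \frac{7}{4}$)
$T{\left(C \right)} = - \frac{7}{4 C^{2}}$ ($T{\left(C \right)} = \frac{\left(- \frac{7}{4}\right) \frac{1}{C}}{C} = - \frac{7}{4 C^{2}}$)
$\frac{1}{T{\left(-46 \right)}} = \frac{1}{\left(- \frac{7}{4}\right) \frac{1}{2116}} = \frac{1}{- \frac{7}{8464}} = - \frac{8464}{7}$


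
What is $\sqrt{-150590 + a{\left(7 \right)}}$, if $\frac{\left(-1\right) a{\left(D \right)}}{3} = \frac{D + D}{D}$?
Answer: $2 i \sqrt{37649} \approx 388.07 i$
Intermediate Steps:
$a{\left(D \right)} = -6$ ($a{\left(D \right)} = - 3 \frac{D + D}{D} = - 3 \frac{2 D}{D} = \left(-3\right) 2 = -6$)
$\sqrt{-150590 + a{\left(7 \right)}} = \sqrt{-150590 - 6} = \sqrt{-150596} = 2 i \sqrt{37649}$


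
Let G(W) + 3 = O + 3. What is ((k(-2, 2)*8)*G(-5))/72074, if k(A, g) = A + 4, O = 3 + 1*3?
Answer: 48/36037 ≈ 0.0013320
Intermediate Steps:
O = 6 (O = 3 + 3 = 6)
k(A, g) = 4 + A
G(W) = 6 (G(W) = -3 + (6 + 3) = -3 + 9 = 6)
((k(-2, 2)*8)*G(-5))/72074 = (((4 - 2)*8)*6)/72074 = ((2*8)*6)*(1/72074) = (16*6)*(1/72074) = 96*(1/72074) = 48/36037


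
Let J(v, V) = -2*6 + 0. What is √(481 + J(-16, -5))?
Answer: √469 ≈ 21.656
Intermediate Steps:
J(v, V) = -12 (J(v, V) = -12 + 0 = -12)
√(481 + J(-16, -5)) = √(481 - 12) = √469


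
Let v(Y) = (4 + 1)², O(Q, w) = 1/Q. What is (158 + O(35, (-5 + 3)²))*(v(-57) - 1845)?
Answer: -287612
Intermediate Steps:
v(Y) = 25 (v(Y) = 5² = 25)
(158 + O(35, (-5 + 3)²))*(v(-57) - 1845) = (158 + 1/35)*(25 - 1845) = (158 + 1/35)*(-1820) = (5531/35)*(-1820) = -287612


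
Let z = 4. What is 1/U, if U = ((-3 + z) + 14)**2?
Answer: 1/225 ≈ 0.0044444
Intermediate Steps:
U = 225 (U = ((-3 + 4) + 14)**2 = (1 + 14)**2 = 15**2 = 225)
1/U = 1/225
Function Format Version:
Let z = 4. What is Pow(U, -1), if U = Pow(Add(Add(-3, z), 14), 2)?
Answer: Rational(1, 225) ≈ 0.0044444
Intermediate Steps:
U = 225 (U = Pow(Add(Add(-3, 4), 14), 2) = Pow(Add(1, 14), 2) = Pow(15, 2) = 225)
Pow(U, -1) = Pow(225, -1) = Rational(1, 225)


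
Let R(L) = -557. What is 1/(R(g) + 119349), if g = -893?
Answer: 1/118792 ≈ 8.4181e-6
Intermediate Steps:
1/(R(g) + 119349) = 1/(-557 + 119349) = 1/118792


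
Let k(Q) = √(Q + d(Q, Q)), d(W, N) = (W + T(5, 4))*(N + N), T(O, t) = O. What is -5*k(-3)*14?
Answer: -70*I*√15 ≈ -271.11*I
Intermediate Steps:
d(W, N) = 2*N*(5 + W) (d(W, N) = (W + 5)*(N + N) = (5 + W)*(2*N) = 2*N*(5 + W))
k(Q) = √(Q + 2*Q*(5 + Q))
-5*k(-3)*14 = -5*I*√3*√(11 + 2*(-3))*14 = -5*I*√3*√(11 - 6)*14 = -5*I*√15*14 = -70*I*√15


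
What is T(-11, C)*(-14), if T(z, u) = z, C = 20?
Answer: 154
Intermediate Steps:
T(-11, C)*(-14) = -11*(-14) = 154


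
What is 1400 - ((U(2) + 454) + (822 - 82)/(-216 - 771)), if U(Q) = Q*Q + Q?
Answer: 928520/987 ≈ 940.75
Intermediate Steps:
U(Q) = Q + Q² (U(Q) = Q² + Q = Q + Q²)
1400 - ((U(2) + 454) + (822 - 82)/(-216 - 771)) = 1400 - ((2*(1 + 2) + 454) + (822 - 82)/(-216 - 771)) = 1400 - ((2*3 + 454) + 740/(-987)) = 1400 - ((6 + 454) + 740*(-1/987)) = 1400 - (460 - 740/987) = 1400 - 1*453280/987 = 1400 - 453280/987 = 928520/987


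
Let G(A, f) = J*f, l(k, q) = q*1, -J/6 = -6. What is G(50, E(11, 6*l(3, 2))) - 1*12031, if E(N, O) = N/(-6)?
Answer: -12097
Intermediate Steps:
J = 36 (J = -6*(-6) = 36)
l(k, q) = q
E(N, O) = -N/6 (E(N, O) = N*(-⅙) = -N/6)
G(A, f) = 36*f
G(50, E(11, 6*l(3, 2))) - 1*12031 = 36*(-⅙*11) - 1*12031 = 36*(-11/6) - 12031 = -66 - 12031 = -12097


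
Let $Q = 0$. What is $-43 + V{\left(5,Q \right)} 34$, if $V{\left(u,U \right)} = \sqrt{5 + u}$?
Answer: $-43 + 34 \sqrt{10} \approx 64.517$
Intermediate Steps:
$-43 + V{\left(5,Q \right)} 34 = -43 + \sqrt{5 + 5} \cdot 34 = -43 + \sqrt{10} \cdot 34 = -43 + 34 \sqrt{10}$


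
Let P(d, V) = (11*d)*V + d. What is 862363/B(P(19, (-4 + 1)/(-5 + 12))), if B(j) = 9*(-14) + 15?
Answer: -862363/111 ≈ -7769.0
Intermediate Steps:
P(d, V) = d + 11*V*d (P(d, V) = 11*V*d + d = d + 11*V*d)
B(j) = -111 (B(j) = -126 + 15 = -111)
862363/B(P(19, (-4 + 1)/(-5 + 12))) = 862363/(-111) = 862363*(-1/111) = -862363/111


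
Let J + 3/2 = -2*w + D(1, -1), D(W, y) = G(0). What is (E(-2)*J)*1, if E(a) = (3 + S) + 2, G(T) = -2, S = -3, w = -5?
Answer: 13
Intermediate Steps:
D(W, y) = -2
E(a) = 2 (E(a) = (3 - 3) + 2 = 0 + 2 = 2)
J = 13/2 (J = -3/2 + (-2*(-5) - 2) = -3/2 + (10 - 2) = -3/2 + 8 = 13/2 ≈ 6.5000)
(E(-2)*J)*1 = (2*(13/2))*1 = 13*1 = 13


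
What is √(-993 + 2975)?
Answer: √1982 ≈ 44.520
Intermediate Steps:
√(-993 + 2975) = √1982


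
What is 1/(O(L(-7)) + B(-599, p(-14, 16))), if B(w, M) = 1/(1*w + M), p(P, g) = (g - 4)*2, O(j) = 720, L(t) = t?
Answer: 575/413999 ≈ 0.0013889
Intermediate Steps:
p(P, g) = -8 + 2*g (p(P, g) = (-4 + g)*2 = -8 + 2*g)
B(w, M) = 1/(M + w) (B(w, M) = 1/(w + M) = 1/(M + w))
1/(O(L(-7)) + B(-599, p(-14, 16))) = 1/(720 + 1/((-8 + 2*16) - 599)) = 1/(720 + 1/((-8 + 32) - 599)) = 1/(720 + 1/(24 - 599)) = 1/(720 + 1/(-575)) = 1/(720 - 1/575) = 1/(413999/575) = 575/413999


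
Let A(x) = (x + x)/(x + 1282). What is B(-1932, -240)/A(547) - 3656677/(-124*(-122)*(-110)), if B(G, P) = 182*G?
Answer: -535099810881521/910251760 ≈ -5.8786e+5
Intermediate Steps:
A(x) = 2*x/(1282 + x) (A(x) = (2*x)/(1282 + x) = 2*x/(1282 + x))
B(-1932, -240)/A(547) - 3656677/(-124*(-122)*(-110)) = (182*(-1932))/((2*547/(1282 + 547))) - 3656677/(-124*(-122)*(-110)) = -351624/(2*547/1829) - 3656677/(15128*(-110)) = -351624/(2*547*(1/1829)) - 3656677/(-1664080) = -351624/1094/1829 - 3656677*(-1/1664080) = -351624*1829/1094 + 3656677/1664080 = -321560148/547 + 3656677/1664080 = -535099810881521/910251760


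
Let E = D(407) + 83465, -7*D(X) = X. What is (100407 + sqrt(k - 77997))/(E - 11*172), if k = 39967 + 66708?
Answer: 702849/570604 + 7*sqrt(28678)/570604 ≈ 1.2338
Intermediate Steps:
D(X) = -X/7
k = 106675
E = 583848/7 (E = -1/7*407 + 83465 = -407/7 + 83465 = 583848/7 ≈ 83407.)
(100407 + sqrt(k - 77997))/(E - 11*172) = (100407 + sqrt(106675 - 77997))/(583848/7 - 11*172) = (100407 + sqrt(28678))/(583848/7 - 1892) = (100407 + sqrt(28678))/(570604/7) = (100407 + sqrt(28678))*(7/570604) = 702849/570604 + 7*sqrt(28678)/570604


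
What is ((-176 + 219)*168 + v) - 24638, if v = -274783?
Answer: -292197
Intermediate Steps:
((-176 + 219)*168 + v) - 24638 = ((-176 + 219)*168 - 274783) - 24638 = (43*168 - 274783) - 24638 = (7224 - 274783) - 24638 = -267559 - 24638 = -292197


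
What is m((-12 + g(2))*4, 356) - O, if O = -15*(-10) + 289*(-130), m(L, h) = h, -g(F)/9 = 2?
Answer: 37776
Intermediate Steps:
g(F) = -18 (g(F) = -9*2 = -18)
O = -37420 (O = 150 - 37570 = -37420)
m((-12 + g(2))*4, 356) - O = 356 - 1*(-37420) = 356 + 37420 = 37776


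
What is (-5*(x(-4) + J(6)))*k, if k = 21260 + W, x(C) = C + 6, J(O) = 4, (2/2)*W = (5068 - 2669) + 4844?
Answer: -855090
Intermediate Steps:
W = 7243 (W = (5068 - 2669) + 4844 = 2399 + 4844 = 7243)
x(C) = 6 + C
k = 28503 (k = 21260 + 7243 = 28503)
(-5*(x(-4) + J(6)))*k = -5*((6 - 4) + 4)*28503 = -5*(2 + 4)*28503 = -5*6*28503 = -30*28503 = -855090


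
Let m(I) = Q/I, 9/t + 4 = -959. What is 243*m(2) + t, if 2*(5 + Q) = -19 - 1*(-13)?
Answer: -104005/107 ≈ -972.01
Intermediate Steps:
t = -1/107 (t = 9/(-4 - 959) = 9/(-963) = 9*(-1/963) = -1/107 ≈ -0.0093458)
Q = -8 (Q = -5 + (-19 - 1*(-13))/2 = -5 + (-19 + 13)/2 = -5 + (1/2)*(-6) = -5 - 3 = -8)
m(I) = -8/I
243*m(2) + t = 243*(-8/2) - 1/107 = 243*(-8*1/2) - 1/107 = 243*(-4) - 1/107 = -972 - 1/107 = -104005/107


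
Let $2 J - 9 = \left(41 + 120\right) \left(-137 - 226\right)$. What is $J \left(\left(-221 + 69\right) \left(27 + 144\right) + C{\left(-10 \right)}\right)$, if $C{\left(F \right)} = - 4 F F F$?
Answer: $642540264$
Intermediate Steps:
$C{\left(F \right)} = - 4 F^{3}$ ($C{\left(F \right)} = - 4 F^{2} F = - 4 F^{3}$)
$J = -29217$ ($J = \frac{9}{2} + \frac{\left(41 + 120\right) \left(-137 - 226\right)}{2} = \frac{9}{2} + \frac{161 \left(-363\right)}{2} = \frac{9}{2} + \frac{1}{2} \left(-58443\right) = \frac{9}{2} - \frac{58443}{2} = -29217$)
$J \left(\left(-221 + 69\right) \left(27 + 144\right) + C{\left(-10 \right)}\right) = - 29217 \left(\left(-221 + 69\right) \left(27 + 144\right) - 4 \left(-10\right)^{3}\right) = - 29217 \left(\left(-152\right) 171 - -4000\right) = - 29217 \left(-25992 + 4000\right) = \left(-29217\right) \left(-21992\right) = 642540264$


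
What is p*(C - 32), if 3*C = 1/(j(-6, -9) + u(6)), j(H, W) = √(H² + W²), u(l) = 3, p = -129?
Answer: 148651/36 - 43*√13/36 ≈ 4124.9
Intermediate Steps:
C = 1/(3*(3 + 3*√13)) (C = 1/(3*(√((-6)² + (-9)²) + 3)) = 1/(3*(√(36 + 81) + 3)) = 1/(3*(√117 + 3)) = 1/(3*(3*√13 + 3)) = 1/(3*(3 + 3*√13)) ≈ 0.024125)
p*(C - 32) = -129*((-1/108 + √13/108) - 32) = -129*(-3457/108 + √13/108) = 148651/36 - 43*√13/36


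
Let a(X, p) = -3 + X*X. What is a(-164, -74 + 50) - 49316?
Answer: -22423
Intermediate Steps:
a(X, p) = -3 + X**2
a(-164, -74 + 50) - 49316 = (-3 + (-164)**2) - 49316 = (-3 + 26896) - 49316 = 26893 - 49316 = -22423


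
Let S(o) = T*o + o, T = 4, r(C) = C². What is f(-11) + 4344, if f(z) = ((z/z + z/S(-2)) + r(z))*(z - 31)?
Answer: -4131/5 ≈ -826.20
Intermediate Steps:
S(o) = 5*o (S(o) = 4*o + o = 5*o)
f(z) = (-31 + z)*(1 + z² - z/10) (f(z) = ((z/z + z/((5*(-2)))) + z²)*(z - 31) = ((1 + z/(-10)) + z²)*(-31 + z) = ((1 + z*(-⅒)) + z²)*(-31 + z) = ((1 - z/10) + z²)*(-31 + z) = (1 + z² - z/10)*(-31 + z) = (-31 + z)*(1 + z² - z/10))
f(-11) + 4344 = (-31 + (-11)³ - 311/10*(-11)² + (41/10)*(-11)) + 4344 = (-31 - 1331 - 311/10*121 - 451/10) + 4344 = (-31 - 1331 - 37631/10 - 451/10) + 4344 = -25851/5 + 4344 = -4131/5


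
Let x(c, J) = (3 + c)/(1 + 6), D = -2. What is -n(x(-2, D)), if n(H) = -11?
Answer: 11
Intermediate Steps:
x(c, J) = 3/7 + c/7 (x(c, J) = (3 + c)/7 = (3 + c)*(⅐) = 3/7 + c/7)
-n(x(-2, D)) = -1*(-11) = 11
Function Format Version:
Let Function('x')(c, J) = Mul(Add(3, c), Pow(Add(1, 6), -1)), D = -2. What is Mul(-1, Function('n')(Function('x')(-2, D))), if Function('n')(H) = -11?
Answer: 11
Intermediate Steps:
Function('x')(c, J) = Add(Rational(3, 7), Mul(Rational(1, 7), c)) (Function('x')(c, J) = Mul(Add(3, c), Pow(7, -1)) = Mul(Add(3, c), Rational(1, 7)) = Add(Rational(3, 7), Mul(Rational(1, 7), c)))
Mul(-1, Function('n')(Function('x')(-2, D))) = Mul(-1, -11) = 11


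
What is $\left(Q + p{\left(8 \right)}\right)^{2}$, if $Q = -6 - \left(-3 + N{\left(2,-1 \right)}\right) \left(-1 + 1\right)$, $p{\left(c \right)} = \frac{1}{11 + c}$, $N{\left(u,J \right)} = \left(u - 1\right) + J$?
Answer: $\frac{12769}{361} \approx 35.371$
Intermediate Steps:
$N{\left(u,J \right)} = -1 + J + u$ ($N{\left(u,J \right)} = \left(-1 + u\right) + J = -1 + J + u$)
$Q = -6$ ($Q = -6 - \left(-3 - 0\right) \left(-1 + 1\right) = -6 - \left(-3 + 0\right) 0 = -6 - \left(-3\right) 0 = -6 - 0 = -6 + 0 = -6$)
$\left(Q + p{\left(8 \right)}\right)^{2} = \left(-6 + \frac{1}{11 + 8}\right)^{2} = \left(-6 + \frac{1}{19}\right)^{2} = \left(- \frac{113}{19}\right)^{2} = \frac{12769}{361}$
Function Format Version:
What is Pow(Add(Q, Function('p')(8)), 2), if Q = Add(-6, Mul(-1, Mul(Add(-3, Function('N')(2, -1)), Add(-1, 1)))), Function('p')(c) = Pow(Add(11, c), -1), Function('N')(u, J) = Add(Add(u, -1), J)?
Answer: Rational(12769, 361) ≈ 35.371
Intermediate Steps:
Function('N')(u, J) = Add(-1, J, u) (Function('N')(u, J) = Add(Add(-1, u), J) = Add(-1, J, u))
Q = -6 (Q = Add(-6, Mul(-1, Mul(Add(-3, Add(-1, -1, 2)), Add(-1, 1)))) = Add(-6, Mul(-1, Mul(Add(-3, 0), 0))) = Add(-6, Mul(-1, Mul(-3, 0))) = Add(-6, Mul(-1, 0)) = Add(-6, 0) = -6)
Pow(Add(Q, Function('p')(8)), 2) = Pow(Add(-6, Pow(Add(11, 8), -1)), 2) = Pow(Add(-6, Pow(19, -1)), 2) = Pow(Add(-6, Rational(1, 19)), 2) = Pow(Rational(-113, 19), 2) = Rational(12769, 361)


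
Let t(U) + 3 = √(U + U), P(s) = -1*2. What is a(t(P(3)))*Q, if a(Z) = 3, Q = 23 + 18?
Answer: 123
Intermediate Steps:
P(s) = -2
t(U) = -3 + √2*√U (t(U) = -3 + √(U + U) = -3 + √(2*U) = -3 + √2*√U)
Q = 41
a(t(P(3)))*Q = 3*41 = 123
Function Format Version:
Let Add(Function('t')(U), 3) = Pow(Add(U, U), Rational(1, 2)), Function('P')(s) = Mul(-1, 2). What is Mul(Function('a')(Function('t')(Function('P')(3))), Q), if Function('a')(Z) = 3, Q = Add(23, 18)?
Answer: 123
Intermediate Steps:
Function('P')(s) = -2
Function('t')(U) = Add(-3, Mul(Pow(2, Rational(1, 2)), Pow(U, Rational(1, 2)))) (Function('t')(U) = Add(-3, Pow(Add(U, U), Rational(1, 2))) = Add(-3, Pow(Mul(2, U), Rational(1, 2))) = Add(-3, Mul(Pow(2, Rational(1, 2)), Pow(U, Rational(1, 2)))))
Q = 41
Mul(Function('a')(Function('t')(Function('P')(3))), Q) = Mul(3, 41) = 123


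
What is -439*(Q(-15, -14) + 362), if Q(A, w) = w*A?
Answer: -251108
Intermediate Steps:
Q(A, w) = A*w
-439*(Q(-15, -14) + 362) = -439*(-15*(-14) + 362) = -439*(210 + 362) = -439*572 = -251108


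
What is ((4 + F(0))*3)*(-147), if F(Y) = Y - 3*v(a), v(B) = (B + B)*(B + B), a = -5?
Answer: 130536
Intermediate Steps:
v(B) = 4*B² (v(B) = (2*B)*(2*B) = 4*B²)
F(Y) = -300 + Y (F(Y) = Y - 12*(-5)² = Y - 12*25 = Y - 3*100 = Y - 300 = -300 + Y)
((4 + F(0))*3)*(-147) = ((4 + (-300 + 0))*3)*(-147) = ((4 - 300)*3)*(-147) = -296*3*(-147) = -888*(-147) = 130536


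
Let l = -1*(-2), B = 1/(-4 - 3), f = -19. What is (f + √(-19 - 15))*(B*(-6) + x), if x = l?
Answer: -380/7 + 20*I*√34/7 ≈ -54.286 + 16.66*I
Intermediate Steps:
B = -⅐ (B = 1/(-7) = -⅐ ≈ -0.14286)
l = 2
x = 2
(f + √(-19 - 15))*(B*(-6) + x) = (-19 + √(-19 - 15))*(-⅐*(-6) + 2) = (-19 + √(-34))*(6/7 + 2) = (-19 + I*√34)*(20/7) = -380/7 + 20*I*√34/7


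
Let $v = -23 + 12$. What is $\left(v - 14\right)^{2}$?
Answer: $625$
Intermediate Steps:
$v = -11$
$\left(v - 14\right)^{2} = \left(-11 - 14\right)^{2} = \left(-25\right)^{2} = 625$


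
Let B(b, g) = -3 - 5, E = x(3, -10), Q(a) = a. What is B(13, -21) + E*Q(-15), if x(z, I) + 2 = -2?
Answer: 52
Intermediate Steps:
x(z, I) = -4 (x(z, I) = -2 - 2 = -4)
E = -4
B(b, g) = -8
B(13, -21) + E*Q(-15) = -8 - 4*(-15) = -8 + 60 = 52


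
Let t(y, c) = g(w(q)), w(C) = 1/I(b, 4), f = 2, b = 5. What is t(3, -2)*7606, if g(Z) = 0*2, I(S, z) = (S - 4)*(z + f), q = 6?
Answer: 0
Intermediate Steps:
I(S, z) = (-4 + S)*(2 + z) (I(S, z) = (S - 4)*(z + 2) = (-4 + S)*(2 + z))
w(C) = ⅙ (w(C) = 1/(-8 - 4*4 + 2*5 + 5*4) = 1/(-8 - 16 + 10 + 20) = 1/6 = ⅙)
g(Z) = 0
t(y, c) = 0
t(3, -2)*7606 = 0*7606 = 0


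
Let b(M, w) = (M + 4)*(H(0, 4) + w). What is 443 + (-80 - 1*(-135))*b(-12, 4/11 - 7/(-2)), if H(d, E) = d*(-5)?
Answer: -1257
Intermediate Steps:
H(d, E) = -5*d
b(M, w) = w*(4 + M) (b(M, w) = (M + 4)*(-5*0 + w) = (4 + M)*(0 + w) = (4 + M)*w = w*(4 + M))
443 + (-80 - 1*(-135))*b(-12, 4/11 - 7/(-2)) = 443 + (-80 - 1*(-135))*((4/11 - 7/(-2))*(4 - 12)) = 443 + (-80 + 135)*((4*(1/11) - 7*(-½))*(-8)) = 443 + 55*((4/11 + 7/2)*(-8)) = 443 + 55*((85/22)*(-8)) = 443 + 55*(-340/11) = 443 - 1700 = -1257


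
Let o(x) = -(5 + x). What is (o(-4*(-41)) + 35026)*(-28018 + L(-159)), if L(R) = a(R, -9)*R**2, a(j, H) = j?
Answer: -141090574329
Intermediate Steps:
o(x) = -5 - x
L(R) = R**3 (L(R) = R*R**2 = R**3)
(o(-4*(-41)) + 35026)*(-28018 + L(-159)) = ((-5 - (-4)*(-41)) + 35026)*(-28018 + (-159)**3) = ((-5 - 1*164) + 35026)*(-28018 - 4019679) = ((-5 - 164) + 35026)*(-4047697) = (-169 + 35026)*(-4047697) = 34857*(-4047697) = -141090574329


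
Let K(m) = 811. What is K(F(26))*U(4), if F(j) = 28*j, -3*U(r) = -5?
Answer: 4055/3 ≈ 1351.7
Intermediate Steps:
U(r) = 5/3 (U(r) = -1/3*(-5) = 5/3)
K(F(26))*U(4) = 811*(5/3) = 4055/3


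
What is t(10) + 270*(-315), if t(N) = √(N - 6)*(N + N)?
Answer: -85010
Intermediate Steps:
t(N) = 2*N*√(-6 + N) (t(N) = √(-6 + N)*(2*N) = 2*N*√(-6 + N))
t(10) + 270*(-315) = 2*10*√(-6 + 10) + 270*(-315) = 2*10*√4 - 85050 = 2*10*2 - 85050 = 40 - 85050 = -85010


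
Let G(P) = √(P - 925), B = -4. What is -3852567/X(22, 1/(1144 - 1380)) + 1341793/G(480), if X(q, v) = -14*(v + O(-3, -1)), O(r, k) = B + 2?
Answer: -454602906/3311 - 1341793*I*√445/445 ≈ -1.373e+5 - 63607.0*I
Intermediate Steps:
O(r, k) = -2 (O(r, k) = -4 + 2 = -2)
G(P) = √(-925 + P)
X(q, v) = 28 - 14*v (X(q, v) = -14*(v - 2) = -14*(-2 + v) = 28 - 14*v)
-3852567/X(22, 1/(1144 - 1380)) + 1341793/G(480) = -3852567/(28 - 14/(1144 - 1380)) + 1341793/(√(-925 + 480)) = -3852567/(28 - 14/(-236)) + 1341793/(√(-445)) = -3852567/(28 - 14*(-1/236)) + 1341793/((I*√445)) = -3852567/(28 + 7/118) + 1341793*(-I*√445/445) = -3852567/3311/118 - 1341793*I*√445/445 = -3852567*118/3311 - 1341793*I*√445/445 = -454602906/3311 - 1341793*I*√445/445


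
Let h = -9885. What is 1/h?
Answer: -1/9885 ≈ -0.00010116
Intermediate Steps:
1/h = 1/(-9885) = -1/9885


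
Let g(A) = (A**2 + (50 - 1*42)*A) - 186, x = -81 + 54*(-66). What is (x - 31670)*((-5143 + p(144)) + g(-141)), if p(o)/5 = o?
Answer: -499495360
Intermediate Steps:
p(o) = 5*o
x = -3645 (x = -81 - 3564 = -3645)
g(A) = -186 + A**2 + 8*A (g(A) = (A**2 + (50 - 42)*A) - 186 = (A**2 + 8*A) - 186 = -186 + A**2 + 8*A)
(x - 31670)*((-5143 + p(144)) + g(-141)) = (-3645 - 31670)*((-5143 + 5*144) + (-186 + (-141)**2 + 8*(-141))) = -35315*((-5143 + 720) + (-186 + 19881 - 1128)) = -35315*(-4423 + 18567) = -35315*14144 = -499495360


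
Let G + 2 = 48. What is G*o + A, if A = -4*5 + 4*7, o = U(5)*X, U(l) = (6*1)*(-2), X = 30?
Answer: -16552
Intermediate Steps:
U(l) = -12 (U(l) = 6*(-2) = -12)
G = 46 (G = -2 + 48 = 46)
o = -360 (o = -12*30 = -360)
A = 8 (A = -20 + 28 = 8)
G*o + A = 46*(-360) + 8 = -16560 + 8 = -16552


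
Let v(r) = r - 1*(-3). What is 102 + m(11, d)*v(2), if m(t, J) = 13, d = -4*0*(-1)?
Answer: 167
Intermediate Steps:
v(r) = 3 + r (v(r) = r + 3 = 3 + r)
d = 0 (d = 0*(-1) = 0)
102 + m(11, d)*v(2) = 102 + 13*(3 + 2) = 102 + 13*5 = 102 + 65 = 167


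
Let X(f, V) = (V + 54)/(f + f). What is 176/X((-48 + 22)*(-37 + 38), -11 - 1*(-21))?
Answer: -143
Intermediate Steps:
X(f, V) = (54 + V)/(2*f) (X(f, V) = (54 + V)/((2*f)) = (54 + V)*(1/(2*f)) = (54 + V)/(2*f))
176/X((-48 + 22)*(-37 + 38), -11 - 1*(-21)) = 176/(((54 + (-11 - 1*(-21)))/(2*(((-48 + 22)*(-37 + 38)))))) = 176/(((54 + (-11 + 21))/(2*((-26*1))))) = 176/(((½)*(54 + 10)/(-26))) = 176/(((½)*(-1/26)*64)) = 176/(-16/13) = 176*(-13/16) = -143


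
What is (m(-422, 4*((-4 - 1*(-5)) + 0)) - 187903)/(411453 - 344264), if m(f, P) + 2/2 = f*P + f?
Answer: -190014/67189 ≈ -2.8281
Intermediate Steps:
m(f, P) = -1 + f + P*f (m(f, P) = -1 + (f*P + f) = -1 + (P*f + f) = -1 + (f + P*f) = -1 + f + P*f)
(m(-422, 4*((-4 - 1*(-5)) + 0)) - 187903)/(411453 - 344264) = ((-1 - 422 + (4*((-4 - 1*(-5)) + 0))*(-422)) - 187903)/(411453 - 344264) = ((-1 - 422 + (4*((-4 + 5) + 0))*(-422)) - 187903)/67189 = ((-1 - 422 + (4*(1 + 0))*(-422)) - 187903)*(1/67189) = ((-1 - 422 + (4*1)*(-422)) - 187903)*(1/67189) = ((-1 - 422 + 4*(-422)) - 187903)*(1/67189) = ((-1 - 422 - 1688) - 187903)*(1/67189) = (-2111 - 187903)*(1/67189) = -190014*1/67189 = -190014/67189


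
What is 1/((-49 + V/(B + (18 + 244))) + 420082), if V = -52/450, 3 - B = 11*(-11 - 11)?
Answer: 8775/3685789573 ≈ 2.3808e-6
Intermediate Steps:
B = 245 (B = 3 - 11*(-11 - 11) = 3 - 11*(-22) = 3 - 1*(-242) = 3 + 242 = 245)
V = -26/225 (V = -52*1/450 = -26/225 ≈ -0.11556)
1/((-49 + V/(B + (18 + 244))) + 420082) = 1/((-49 - 26/225/(245 + (18 + 244))) + 420082) = 1/((-49 - 26/225/(245 + 262)) + 420082) = 1/((-49 - 26/225/507) + 420082) = 1/((-49 + (1/507)*(-26/225)) + 420082) = 1/((-49 - 2/8775) + 420082) = 1/(-429977/8775 + 420082) = 1/(3685789573/8775) = 8775/3685789573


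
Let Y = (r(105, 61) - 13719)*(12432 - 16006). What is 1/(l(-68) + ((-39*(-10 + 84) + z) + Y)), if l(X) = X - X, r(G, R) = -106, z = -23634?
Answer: 1/49384030 ≈ 2.0249e-8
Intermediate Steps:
Y = 49410550 (Y = (-106 - 13719)*(12432 - 16006) = -13825*(-3574) = 49410550)
l(X) = 0
1/(l(-68) + ((-39*(-10 + 84) + z) + Y)) = 1/(0 + ((-39*(-10 + 84) - 23634) + 49410550)) = 1/(0 + ((-39*74 - 23634) + 49410550)) = 1/(0 + ((-2886 - 23634) + 49410550)) = 1/(0 + (-26520 + 49410550)) = 1/(0 + 49384030) = 1/49384030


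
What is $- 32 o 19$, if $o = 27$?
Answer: $-16416$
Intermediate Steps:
$- 32 o 19 = \left(-32\right) 27 \cdot 19 = \left(-864\right) 19 = -16416$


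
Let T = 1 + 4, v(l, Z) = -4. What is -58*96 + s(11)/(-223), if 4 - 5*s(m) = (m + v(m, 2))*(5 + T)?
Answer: -6208254/1115 ≈ -5567.9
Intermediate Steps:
T = 5
s(m) = 44/5 - 2*m (s(m) = 4/5 - (m - 4)*(5 + 5)/5 = 4/5 - (-4 + m)*10/5 = 4/5 - (-40 + 10*m)/5 = 4/5 + (8 - 2*m) = 44/5 - 2*m)
-58*96 + s(11)/(-223) = -58*96 + (44/5 - 2*11)/(-223) = -5568 + (44/5 - 22)*(-1/223) = -5568 - 66/5*(-1/223) = -5568 + 66/1115 = -6208254/1115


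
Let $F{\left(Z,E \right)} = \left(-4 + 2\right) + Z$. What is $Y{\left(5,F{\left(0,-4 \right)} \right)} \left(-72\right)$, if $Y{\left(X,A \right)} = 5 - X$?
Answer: $0$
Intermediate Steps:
$F{\left(Z,E \right)} = -2 + Z$
$Y{\left(5,F{\left(0,-4 \right)} \right)} \left(-72\right) = \left(5 - 5\right) \left(-72\right) = 0 \left(-72\right) = 0$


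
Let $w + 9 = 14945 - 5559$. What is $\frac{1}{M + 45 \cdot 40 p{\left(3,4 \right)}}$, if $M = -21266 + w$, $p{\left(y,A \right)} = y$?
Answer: $- \frac{1}{6489} \approx -0.00015411$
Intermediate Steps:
$w = 9377$ ($w = -9 + \left(14945 - 5559\right) = -9 + 9386 = 9377$)
$M = -11889$ ($M = -21266 + 9377 = -11889$)
$\frac{1}{M + 45 \cdot 40 p{\left(3,4 \right)}} = \frac{1}{-11889 + 45 \cdot 40 \cdot 3} = \frac{1}{-11889 + 1800 \cdot 3} = \frac{1}{-11889 + 5400} = \frac{1}{-6489} = - \frac{1}{6489}$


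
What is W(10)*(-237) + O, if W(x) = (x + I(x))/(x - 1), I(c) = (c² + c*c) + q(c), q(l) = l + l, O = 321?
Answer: -17207/3 ≈ -5735.7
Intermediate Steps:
q(l) = 2*l
I(c) = 2*c + 2*c² (I(c) = (c² + c*c) + 2*c = (c² + c²) + 2*c = 2*c² + 2*c = 2*c + 2*c²)
W(x) = (x + 2*x*(1 + x))/(-1 + x) (W(x) = (x + 2*x*(1 + x))/(x - 1) = (x + 2*x*(1 + x))/(-1 + x))
W(10)*(-237) + O = (10*(3 + 2*10)/(-1 + 10))*(-237) + 321 = (10*(3 + 20)/9)*(-237) + 321 = (10*(⅑)*23)*(-237) + 321 = (230/9)*(-237) + 321 = -18170/3 + 321 = -17207/3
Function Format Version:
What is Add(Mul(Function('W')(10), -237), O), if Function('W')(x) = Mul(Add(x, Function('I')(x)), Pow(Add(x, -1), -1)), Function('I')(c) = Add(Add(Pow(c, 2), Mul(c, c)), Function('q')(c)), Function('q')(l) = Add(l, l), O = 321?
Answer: Rational(-17207, 3) ≈ -5735.7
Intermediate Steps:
Function('q')(l) = Mul(2, l)
Function('I')(c) = Add(Mul(2, c), Mul(2, Pow(c, 2))) (Function('I')(c) = Add(Add(Pow(c, 2), Mul(c, c)), Mul(2, c)) = Add(Add(Pow(c, 2), Pow(c, 2)), Mul(2, c)) = Add(Mul(2, Pow(c, 2)), Mul(2, c)) = Add(Mul(2, c), Mul(2, Pow(c, 2))))
Function('W')(x) = Mul(Pow(Add(-1, x), -1), Add(x, Mul(2, x, Add(1, x)))) (Function('W')(x) = Mul(Add(x, Mul(2, x, Add(1, x))), Pow(Add(x, -1), -1)) = Mul(Add(x, Mul(2, x, Add(1, x))), Pow(Add(-1, x), -1)) = Mul(Pow(Add(-1, x), -1), Add(x, Mul(2, x, Add(1, x)))))
Add(Mul(Function('W')(10), -237), O) = Add(Mul(Mul(10, Pow(Add(-1, 10), -1), Add(3, Mul(2, 10))), -237), 321) = Add(Mul(Mul(10, Pow(9, -1), Add(3, 20)), -237), 321) = Add(Mul(Mul(10, Rational(1, 9), 23), -237), 321) = Add(Mul(Rational(230, 9), -237), 321) = Add(Rational(-18170, 3), 321) = Rational(-17207, 3)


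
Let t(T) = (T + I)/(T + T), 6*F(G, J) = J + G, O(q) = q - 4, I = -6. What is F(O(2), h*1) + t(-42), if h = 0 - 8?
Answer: -23/21 ≈ -1.0952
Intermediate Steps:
O(q) = -4 + q
h = -8
F(G, J) = G/6 + J/6 (F(G, J) = (J + G)/6 = (G + J)/6 = G/6 + J/6)
t(T) = (-6 + T)/(2*T) (t(T) = (T - 6)/(T + T) = (-6 + T)/((2*T)) = (-6 + T)*(1/(2*T)) = (-6 + T)/(2*T))
F(O(2), h*1) + t(-42) = ((-4 + 2)/6 + (-8*1)/6) + (½)*(-6 - 42)/(-42) = ((⅙)*(-2) + (⅙)*(-8)) + (½)*(-1/42)*(-48) = (-⅓ - 4/3) + 4/7 = -5/3 + 4/7 = -23/21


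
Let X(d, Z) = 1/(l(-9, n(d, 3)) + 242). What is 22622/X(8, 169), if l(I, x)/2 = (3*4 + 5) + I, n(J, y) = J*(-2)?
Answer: 5836476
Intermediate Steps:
n(J, y) = -2*J
l(I, x) = 34 + 2*I (l(I, x) = 2*((3*4 + 5) + I) = 2*((12 + 5) + I) = 2*(17 + I) = 34 + 2*I)
X(d, Z) = 1/258 (X(d, Z) = 1/((34 + 2*(-9)) + 242) = 1/((34 - 18) + 242) = 1/(16 + 242) = 1/258)
22622/X(8, 169) = 22622/(1/258) = 22622*258 = 5836476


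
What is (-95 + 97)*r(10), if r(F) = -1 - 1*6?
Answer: -14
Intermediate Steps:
r(F) = -7 (r(F) = -1 - 6 = -7)
(-95 + 97)*r(10) = (-95 + 97)*(-7) = 2*(-7) = -14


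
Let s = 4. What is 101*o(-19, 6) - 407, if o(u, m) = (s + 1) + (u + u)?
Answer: -3740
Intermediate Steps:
o(u, m) = 5 + 2*u (o(u, m) = (4 + 1) + (u + u) = 5 + 2*u)
101*o(-19, 6) - 407 = 101*(5 + 2*(-19)) - 407 = 101*(5 - 38) - 407 = 101*(-33) - 407 = -3333 - 407 = -3740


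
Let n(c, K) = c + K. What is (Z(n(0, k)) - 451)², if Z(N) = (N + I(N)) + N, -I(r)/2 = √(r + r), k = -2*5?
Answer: 221761 + 3768*I*√5 ≈ 2.2176e+5 + 8425.5*I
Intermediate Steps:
k = -10
n(c, K) = K + c
I(r) = -2*√2*√r (I(r) = -2*√(r + r) = -2*√2*√r)
Z(N) = 2*N - 2*√2*√N (Z(N) = (N - 2*√2*√N) + N = 2*N - 2*√2*√N)
(Z(n(0, k)) - 451)² = ((2*(-10 + 0) - 2*√2*√(-10 + 0)) - 451)² = ((2*(-10) - 2*√2*√(-10)) - 451)² = ((-20 - 2*√2*I*√10) - 451)² = ((-20 - 4*I*√5) - 451)² = (-471 - 4*I*√5)²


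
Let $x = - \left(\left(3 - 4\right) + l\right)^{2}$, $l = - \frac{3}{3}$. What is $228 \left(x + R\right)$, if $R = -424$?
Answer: $-97584$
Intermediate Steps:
$l = -1$ ($l = \left(-3\right) \frac{1}{3} = -1$)
$x = -4$ ($x = - \left(\left(3 - 4\right) - 1\right)^{2} = - \left(-1 - 1\right)^{2} = - \left(-2\right)^{2} = \left(-1\right) 4 = -4$)
$228 \left(x + R\right) = 228 \left(-4 - 424\right) = 228 \left(-428\right) = -97584$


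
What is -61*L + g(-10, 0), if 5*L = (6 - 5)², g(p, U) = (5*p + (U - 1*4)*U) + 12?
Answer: -251/5 ≈ -50.200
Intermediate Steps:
g(p, U) = 12 + 5*p + U*(-4 + U) (g(p, U) = (5*p + (U - 4)*U) + 12 = (5*p + (-4 + U)*U) + 12 = (5*p + U*(-4 + U)) + 12 = 12 + 5*p + U*(-4 + U))
L = ⅕ (L = (6 - 5)²/5 = (⅕)*1² = (⅕)*1 = ⅕ ≈ 0.20000)
-61*L + g(-10, 0) = -61*⅕ + (12 + 0² - 4*0 + 5*(-10)) = -61/5 + (12 + 0 + 0 - 50) = -61/5 - 38 = -251/5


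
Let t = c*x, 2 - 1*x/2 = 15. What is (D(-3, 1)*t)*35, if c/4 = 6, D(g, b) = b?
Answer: -21840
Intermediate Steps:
x = -26 (x = 4 - 2*15 = 4 - 30 = -26)
c = 24 (c = 4*6 = 24)
t = -624 (t = 24*(-26) = -624)
(D(-3, 1)*t)*35 = (1*(-624))*35 = -624*35 = -21840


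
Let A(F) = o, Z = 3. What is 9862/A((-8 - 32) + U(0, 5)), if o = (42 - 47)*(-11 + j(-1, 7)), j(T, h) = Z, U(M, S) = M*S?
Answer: 4931/20 ≈ 246.55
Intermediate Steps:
j(T, h) = 3
o = 40 (o = (42 - 47)*(-11 + 3) = -5*(-8) = 40)
A(F) = 40
9862/A((-8 - 32) + U(0, 5)) = 9862/40 = 9862*(1/40) = 4931/20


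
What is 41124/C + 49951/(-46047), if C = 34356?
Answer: 14793356/131832561 ≈ 0.11221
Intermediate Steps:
41124/C + 49951/(-46047) = 41124/34356 + 49951/(-46047) = 41124*(1/34356) + 49951*(-1/46047) = 3427/2863 - 49951/46047 = 14793356/131832561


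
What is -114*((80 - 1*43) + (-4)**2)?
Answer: -6042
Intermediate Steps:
-114*((80 - 1*43) + (-4)**2) = -114*((80 - 43) + 16) = -114*(37 + 16) = -114*53 = -6042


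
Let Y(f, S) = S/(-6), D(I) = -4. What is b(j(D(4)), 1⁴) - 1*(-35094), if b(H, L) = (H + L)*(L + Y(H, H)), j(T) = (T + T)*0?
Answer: 35095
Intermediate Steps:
Y(f, S) = -S/6 (Y(f, S) = S*(-⅙) = -S/6)
j(T) = 0 (j(T) = (2*T)*0 = 0)
b(H, L) = (H + L)*(L - H/6)
b(j(D(4)), 1⁴) - 1*(-35094) = ((1⁴)² - ⅙*0² + (⅚)*0*1⁴) - 1*(-35094) = (1² - ⅙*0 + (⅚)*0*1) + 35094 = (1 + 0 + 0) + 35094 = 1 + 35094 = 35095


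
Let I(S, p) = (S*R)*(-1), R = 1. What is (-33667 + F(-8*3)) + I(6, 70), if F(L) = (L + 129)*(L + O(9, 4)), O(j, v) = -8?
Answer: -37033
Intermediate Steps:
F(L) = (-8 + L)*(129 + L) (F(L) = (L + 129)*(L - 8) = (129 + L)*(-8 + L) = (-8 + L)*(129 + L))
I(S, p) = -S (I(S, p) = (S*1)*(-1) = S*(-1) = -S)
(-33667 + F(-8*3)) + I(6, 70) = (-33667 + (-1032 + (-8*3)² + 121*(-8*3))) - 1*6 = (-33667 + (-1032 + (-24)² + 121*(-24))) - 6 = (-33667 + (-1032 + 576 - 2904)) - 6 = (-33667 - 3360) - 6 = -37027 - 6 = -37033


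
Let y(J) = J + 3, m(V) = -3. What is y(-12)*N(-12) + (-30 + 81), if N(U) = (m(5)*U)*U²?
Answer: -46605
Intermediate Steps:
y(J) = 3 + J
N(U) = -3*U³ (N(U) = (-3*U)*U² = -3*U³)
y(-12)*N(-12) + (-30 + 81) = (3 - 12)*(-3*(-12)³) + (-30 + 81) = -(-27)*(-1728) + 51 = -9*5184 + 51 = -46656 + 51 = -46605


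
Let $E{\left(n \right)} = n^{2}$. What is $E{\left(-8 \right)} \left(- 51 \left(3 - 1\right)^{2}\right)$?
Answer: $-13056$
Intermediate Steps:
$E{\left(-8 \right)} \left(- 51 \left(3 - 1\right)^{2}\right) = \left(-8\right)^{2} \left(- 51 \left(3 - 1\right)^{2}\right) = 64 \left(- 51 \cdot 2^{2}\right) = 64 \left(\left(-51\right) 4\right) = 64 \left(-204\right) = -13056$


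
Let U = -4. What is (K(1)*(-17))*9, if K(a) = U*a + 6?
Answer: -306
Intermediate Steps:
K(a) = 6 - 4*a (K(a) = -4*a + 6 = 6 - 4*a)
(K(1)*(-17))*9 = ((6 - 4*1)*(-17))*9 = ((6 - 4)*(-17))*9 = (2*(-17))*9 = -34*9 = -306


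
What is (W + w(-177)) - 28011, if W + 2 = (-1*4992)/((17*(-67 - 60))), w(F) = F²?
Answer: 7164236/2159 ≈ 3318.3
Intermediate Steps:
W = 674/2159 (W = -2 + (-1*4992)/((17*(-67 - 60))) = -2 - 4992/(17*(-127)) = -2 - 4992/(-2159) = -2 - 4992*(-1/2159) = -2 + 4992/2159 = 674/2159 ≈ 0.31218)
(W + w(-177)) - 28011 = (674/2159 + (-177)²) - 28011 = (674/2159 + 31329) - 28011 = 67639985/2159 - 28011 = 7164236/2159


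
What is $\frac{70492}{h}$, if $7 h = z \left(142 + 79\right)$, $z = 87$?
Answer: $\frac{493444}{19227} \approx 25.664$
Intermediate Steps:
$h = \frac{19227}{7}$ ($h = \frac{87 \left(142 + 79\right)}{7} = \frac{87 \cdot 221}{7} = \frac{1}{7} \cdot 19227 = \frac{19227}{7} \approx 2746.7$)
$\frac{70492}{h} = \frac{70492}{\frac{19227}{7}} = 70492 \cdot \frac{7}{19227} = \frac{493444}{19227}$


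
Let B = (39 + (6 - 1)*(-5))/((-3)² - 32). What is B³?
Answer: -2744/12167 ≈ -0.22553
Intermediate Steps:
B = -14/23 (B = (39 + 5*(-5))/(9 - 32) = (39 - 25)/(-23) = 14*(-1/23) = -14/23 ≈ -0.60870)
B³ = (-14/23)³ = -2744/12167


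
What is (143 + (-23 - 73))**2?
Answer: 2209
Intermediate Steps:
(143 + (-23 - 73))**2 = (143 - 96)**2 = 47**2 = 2209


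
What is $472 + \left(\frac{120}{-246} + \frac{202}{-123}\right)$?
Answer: $\frac{57794}{123} \approx 469.87$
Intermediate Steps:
$472 + \left(\frac{120}{-246} + \frac{202}{-123}\right) = 472 + \left(120 \left(- \frac{1}{246}\right) + 202 \left(- \frac{1}{123}\right)\right) = 472 - \frac{262}{123} = \frac{57794}{123}$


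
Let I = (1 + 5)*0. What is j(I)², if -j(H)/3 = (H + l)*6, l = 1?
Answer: 324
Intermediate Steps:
I = 0 (I = 6*0 = 0)
j(H) = -18 - 18*H (j(H) = -3*(H + 1)*6 = -3*(1 + H)*6 = -3*(6 + 6*H) = -18 - 18*H)
j(I)² = (-18 - 18*0)² = (-18 + 0)² = (-18)² = 324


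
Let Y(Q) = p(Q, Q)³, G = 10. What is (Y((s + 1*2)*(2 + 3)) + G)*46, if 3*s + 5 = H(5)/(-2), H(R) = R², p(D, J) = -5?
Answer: -5290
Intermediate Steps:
s = -35/6 (s = -5/3 + (5²/(-2))/3 = -5/3 + (25*(-½))/3 = -5/3 + (⅓)*(-25/2) = -5/3 - 25/6 = -35/6 ≈ -5.8333)
Y(Q) = -125 (Y(Q) = (-5)³ = -125)
(Y((s + 1*2)*(2 + 3)) + G)*46 = (-125 + 10)*46 = -115*46 = -5290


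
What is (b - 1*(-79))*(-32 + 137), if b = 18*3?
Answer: 13965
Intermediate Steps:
b = 54
(b - 1*(-79))*(-32 + 137) = (54 - 1*(-79))*(-32 + 137) = (54 + 79)*105 = 133*105 = 13965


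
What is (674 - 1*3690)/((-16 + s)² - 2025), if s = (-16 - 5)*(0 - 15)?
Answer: -377/10922 ≈ -0.034517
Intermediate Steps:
s = 315 (s = -21*(-15) = 315)
(674 - 1*3690)/((-16 + s)² - 2025) = (674 - 1*3690)/((-16 + 315)² - 2025) = (674 - 3690)/(299² - 2025) = -3016/(89401 - 2025) = -3016/87376 = -3016*1/87376 = -377/10922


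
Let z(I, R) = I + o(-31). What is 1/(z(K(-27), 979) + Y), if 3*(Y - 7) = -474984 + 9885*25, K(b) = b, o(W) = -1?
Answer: -1/75974 ≈ -1.3162e-5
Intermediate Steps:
z(I, R) = -1 + I (z(I, R) = I - 1 = -1 + I)
Y = -75946 (Y = 7 + (-474984 + 9885*25)/3 = 7 + (-474984 + 247125)/3 = 7 + (⅓)*(-227859) = 7 - 75953 = -75946)
1/(z(K(-27), 979) + Y) = 1/((-1 - 27) - 75946) = 1/(-28 - 75946) = 1/(-75974) = -1/75974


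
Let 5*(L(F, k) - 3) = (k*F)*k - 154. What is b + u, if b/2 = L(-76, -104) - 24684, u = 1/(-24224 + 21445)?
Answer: -1051101171/2779 ≈ -3.7823e+5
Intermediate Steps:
L(F, k) = -139/5 + F*k²/5 (L(F, k) = 3 + ((k*F)*k - 154)/5 = 3 + ((F*k)*k - 154)/5 = 3 + (F*k² - 154)/5 = 3 + (-154 + F*k²)/5 = 3 + (-154/5 + F*k²/5) = -139/5 + F*k²/5)
u = -1/2779 (u = 1/(-2779) = -1/2779 ≈ -0.00035984)
b = -378230 (b = 2*((-139/5 + (⅕)*(-76)*(-104)²) - 24684) = 2*((-139/5 + (⅕)*(-76)*10816) - 24684) = 2*((-139/5 - 822016/5) - 24684) = 2*(-164431 - 24684) = 2*(-189115) = -378230)
b + u = -378230 - 1/2779 = -1051101171/2779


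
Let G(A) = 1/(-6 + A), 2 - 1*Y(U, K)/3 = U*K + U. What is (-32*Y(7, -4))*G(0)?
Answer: 368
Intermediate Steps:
Y(U, K) = 6 - 3*U - 3*K*U (Y(U, K) = 6 - 3*(U*K + U) = 6 - 3*(K*U + U) = 6 - 3*(U + K*U) = 6 + (-3*U - 3*K*U) = 6 - 3*U - 3*K*U)
(-32*Y(7, -4))*G(0) = (-32*(6 - 3*7 - 3*(-4)*7))/(-6 + 0) = -32*(6 - 21 + 84)/(-6) = -32*69*(-1/6) = -2208*(-1/6) = 368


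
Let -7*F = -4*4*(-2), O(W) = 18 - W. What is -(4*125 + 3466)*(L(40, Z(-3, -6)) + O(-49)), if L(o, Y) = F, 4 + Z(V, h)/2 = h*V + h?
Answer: -1733142/7 ≈ -2.4759e+5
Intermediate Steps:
F = -32/7 (F = -(-4*4)*(-2)/7 = -(-16)*(-2)/7 = -1/7*32 = -32/7 ≈ -4.5714)
Z(V, h) = -8 + 2*h + 2*V*h (Z(V, h) = -8 + 2*(h*V + h) = -8 + 2*(V*h + h) = -8 + 2*(h + V*h) = -8 + (2*h + 2*V*h) = -8 + 2*h + 2*V*h)
L(o, Y) = -32/7
-(4*125 + 3466)*(L(40, Z(-3, -6)) + O(-49)) = -(4*125 + 3466)*(-32/7 + (18 - 1*(-49))) = -(500 + 3466)*(-32/7 + (18 + 49)) = -3966*(-32/7 + 67) = -3966*437/7 = -1*1733142/7 = -1733142/7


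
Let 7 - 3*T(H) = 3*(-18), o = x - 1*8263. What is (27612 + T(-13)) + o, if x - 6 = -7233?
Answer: 36427/3 ≈ 12142.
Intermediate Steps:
x = -7227 (x = 6 - 7233 = -7227)
o = -15490 (o = -7227 - 1*8263 = -7227 - 8263 = -15490)
T(H) = 61/3 (T(H) = 7/3 - (-18) = 7/3 - 1/3*(-54) = 7/3 + 18 = 61/3)
(27612 + T(-13)) + o = (27612 + 61/3) - 15490 = 82897/3 - 15490 = 36427/3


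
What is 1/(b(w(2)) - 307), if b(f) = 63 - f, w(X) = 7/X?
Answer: -2/495 ≈ -0.0040404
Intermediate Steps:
1/(b(w(2)) - 307) = 1/((63 - 7/2) - 307) = 1/(119/2 - 307) = 1/(-495/2) = -2/495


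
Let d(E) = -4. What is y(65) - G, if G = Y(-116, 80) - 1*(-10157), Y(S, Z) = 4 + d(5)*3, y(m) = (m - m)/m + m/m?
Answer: -10148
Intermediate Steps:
y(m) = 1 (y(m) = 0/m + 1 = 0 + 1 = 1)
Y(S, Z) = -8 (Y(S, Z) = 4 - 4*3 = 4 - 12 = -8)
G = 10149 (G = -8 - 1*(-10157) = -8 + 10157 = 10149)
y(65) - G = 1 - 1*10149 = 1 - 10149 = -10148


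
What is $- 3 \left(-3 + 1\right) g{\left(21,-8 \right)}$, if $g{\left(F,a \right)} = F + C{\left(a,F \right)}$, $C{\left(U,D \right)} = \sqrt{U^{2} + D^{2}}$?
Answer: $126 + 6 \sqrt{505} \approx 260.83$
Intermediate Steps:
$C{\left(U,D \right)} = \sqrt{D^{2} + U^{2}}$
$g{\left(F,a \right)} = F + \sqrt{F^{2} + a^{2}}$
$- 3 \left(-3 + 1\right) g{\left(21,-8 \right)} = - 3 \left(-3 + 1\right) \left(21 + \sqrt{21^{2} + \left(-8\right)^{2}}\right) = \left(-3\right) \left(-2\right) \left(21 + \sqrt{441 + 64}\right) = 6 \left(21 + \sqrt{505}\right) = 126 + 6 \sqrt{505}$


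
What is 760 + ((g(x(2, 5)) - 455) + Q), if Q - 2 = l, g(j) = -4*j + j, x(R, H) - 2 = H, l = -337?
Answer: -51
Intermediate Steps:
x(R, H) = 2 + H
g(j) = -3*j
Q = -335 (Q = 2 - 337 = -335)
760 + ((g(x(2, 5)) - 455) + Q) = 760 + ((-3*(2 + 5) - 455) - 335) = 760 + ((-3*7 - 455) - 335) = 760 + ((-21 - 455) - 335) = 760 + (-476 - 335) = 760 - 811 = -51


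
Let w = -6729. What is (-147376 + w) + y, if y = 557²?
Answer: 156144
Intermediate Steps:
y = 310249
(-147376 + w) + y = (-147376 - 6729) + 310249 = -154105 + 310249 = 156144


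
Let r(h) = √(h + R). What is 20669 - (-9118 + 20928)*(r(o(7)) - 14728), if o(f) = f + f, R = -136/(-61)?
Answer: 173958349 - 35430*√6710/61 ≈ 1.7391e+8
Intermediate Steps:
R = 136/61 (R = -136*(-1/61) = 136/61 ≈ 2.2295)
o(f) = 2*f
r(h) = √(136/61 + h) (r(h) = √(h + 136/61) = √(136/61 + h))
20669 - (-9118 + 20928)*(r(o(7)) - 14728) = 20669 - (-9118 + 20928)*(√(8296 + 3721*(2*7))/61 - 14728) = 20669 - 11810*(√(8296 + 3721*14)/61 - 14728) = 20669 - 11810*(√(8296 + 52094)/61 - 14728) = 20669 - 11810*(√60390/61 - 14728) = 20669 - 11810*((3*√6710)/61 - 14728) = 20669 - 11810*(3*√6710/61 - 14728) = 20669 - 11810*(-14728 + 3*√6710/61) = 20669 - (-173937680 + 35430*√6710/61) = 20669 + (173937680 - 35430*√6710/61) = 173958349 - 35430*√6710/61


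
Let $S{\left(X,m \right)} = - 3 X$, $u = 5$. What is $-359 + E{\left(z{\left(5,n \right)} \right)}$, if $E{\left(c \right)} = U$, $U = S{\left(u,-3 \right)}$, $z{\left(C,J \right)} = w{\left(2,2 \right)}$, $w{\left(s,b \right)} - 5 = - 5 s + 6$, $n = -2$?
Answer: $-374$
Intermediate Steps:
$w{\left(s,b \right)} = 11 - 5 s$ ($w{\left(s,b \right)} = 5 - \left(-6 + 5 s\right) = 11 - 5 s$)
$z{\left(C,J \right)} = 1$ ($z{\left(C,J \right)} = 11 - 10 = 1$)
$U = -15$ ($U = \left(-3\right) 5 = -15$)
$E{\left(c \right)} = -15$
$-359 + E{\left(z{\left(5,n \right)} \right)} = -359 - 15 = -374$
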